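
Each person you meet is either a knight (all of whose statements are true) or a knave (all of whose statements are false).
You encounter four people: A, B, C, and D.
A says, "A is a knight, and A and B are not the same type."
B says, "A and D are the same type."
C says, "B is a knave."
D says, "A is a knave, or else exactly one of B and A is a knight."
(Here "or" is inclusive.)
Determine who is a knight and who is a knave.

A is a knave, and the claim "A is a knight, and A and B are not the same type" is indeed False.
B (knave): "A and D are the same type" — False. ✓
C is a knight, so "B is a knave" must be True — and it is.
D is a knight; "A is a knave, or else exactly one of B and A is a knight" is True, as required.

A is a knave, B is a knave, C is a knight, and D is a knight.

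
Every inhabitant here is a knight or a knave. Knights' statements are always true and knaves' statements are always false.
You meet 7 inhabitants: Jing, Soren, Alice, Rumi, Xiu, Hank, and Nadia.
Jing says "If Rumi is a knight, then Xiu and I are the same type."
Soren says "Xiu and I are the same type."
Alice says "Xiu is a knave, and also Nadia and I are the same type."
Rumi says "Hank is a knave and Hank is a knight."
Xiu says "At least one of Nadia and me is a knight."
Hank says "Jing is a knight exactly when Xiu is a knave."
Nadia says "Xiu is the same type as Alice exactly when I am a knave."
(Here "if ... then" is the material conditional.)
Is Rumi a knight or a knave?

Rumi is a knave.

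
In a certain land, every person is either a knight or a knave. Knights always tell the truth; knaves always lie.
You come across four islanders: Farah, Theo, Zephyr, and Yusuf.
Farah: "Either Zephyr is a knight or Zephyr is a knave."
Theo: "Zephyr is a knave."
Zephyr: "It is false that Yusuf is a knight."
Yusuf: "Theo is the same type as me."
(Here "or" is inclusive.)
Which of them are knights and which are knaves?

Farah is a knight, Theo is a knight, Zephyr is a knave, and Yusuf is a knight.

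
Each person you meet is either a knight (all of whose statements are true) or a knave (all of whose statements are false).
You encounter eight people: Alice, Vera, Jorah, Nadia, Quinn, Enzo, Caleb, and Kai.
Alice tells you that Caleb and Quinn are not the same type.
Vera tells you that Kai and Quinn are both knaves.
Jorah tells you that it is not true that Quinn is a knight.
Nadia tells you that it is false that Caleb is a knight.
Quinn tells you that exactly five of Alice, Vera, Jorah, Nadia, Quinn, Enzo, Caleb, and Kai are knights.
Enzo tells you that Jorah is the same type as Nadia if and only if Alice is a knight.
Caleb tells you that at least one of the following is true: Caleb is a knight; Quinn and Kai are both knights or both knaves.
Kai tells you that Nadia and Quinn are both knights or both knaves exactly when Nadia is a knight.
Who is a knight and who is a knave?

Alice is a knight, Vera is a knight, Jorah is a knight, Nadia is a knave, Quinn is a knave, Enzo is a knave, Caleb is a knight, and Kai is a knave.

Alice is a knight; "Caleb and Quinn are not the same type" is True, as required.
Vera is a knight; "Kai and Quinn are both knaves" is True, as required.
As a knight, Jorah's statement "it is not true that Quinn is a knight" should be True; it is.
Nadia is a knave, so "it is false that Caleb is a knight" must be false — and it is.
Quinn is a knave, and the claim "exactly five of Alice, Vera, Jorah, Nadia, Quinn, Enzo, Caleb, and Kai are knights" is indeed false.
Enzo is a knave; "Jorah is the same type as Nadia if and only if Alice is a knight" is false, as required.
Caleb is a knight; "at least one of the following is true: Caleb is a knight; Quinn and Kai are both knights or both knaves" is True, as required.
Kai is a knave; "Nadia and Quinn are both knights or both knaves exactly when Nadia is a knight" is false, as required.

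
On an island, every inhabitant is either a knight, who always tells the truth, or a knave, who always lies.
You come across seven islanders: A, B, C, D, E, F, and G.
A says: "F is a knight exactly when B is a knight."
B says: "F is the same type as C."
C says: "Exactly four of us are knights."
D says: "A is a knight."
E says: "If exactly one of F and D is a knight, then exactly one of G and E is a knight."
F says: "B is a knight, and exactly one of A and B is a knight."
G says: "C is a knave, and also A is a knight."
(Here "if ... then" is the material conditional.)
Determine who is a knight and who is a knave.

A is a knight, B is a knave, C is a knight, D is a knight, E is a knight, F is a knave, and G is a knave.

A is a knight; "F is a knight exactly when B is a knight" is True, as required.
B (knave): "F is the same type as C" — False. ✓
As a knight, C's statement "exactly four of us are knights" should be True; it is.
D (knight): "A is a knight" — True. ✓
As a knight, E's statement "if exactly one of F and D is a knight, then exactly one of G and E is a knight" should be True; it is.
F is a knave, so "B is a knight, and exactly one of A and B is a knight" must be False — and it is.
Since G is a knave, "C is a knave, and also A is a knight" needs to be False, which holds.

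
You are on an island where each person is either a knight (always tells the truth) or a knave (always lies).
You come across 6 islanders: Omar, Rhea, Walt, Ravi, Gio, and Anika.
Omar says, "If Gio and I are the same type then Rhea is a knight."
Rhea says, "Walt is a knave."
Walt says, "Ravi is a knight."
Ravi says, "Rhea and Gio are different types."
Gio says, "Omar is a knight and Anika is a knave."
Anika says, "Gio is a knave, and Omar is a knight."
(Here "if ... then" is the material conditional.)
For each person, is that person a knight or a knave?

Knights: Omar, Rhea, and Gio. Knaves: Walt, Ravi, and Anika.

As a knight, Omar's statement "if Gio and I are the same type then Rhea is a knight" should be True; it is.
Rhea is a knight, so "Walt is a knave" must be True — and it is.
Walt is a knave, so "Ravi is a knight" must be false — and it is.
Ravi is a knave; "Rhea and Gio are different types" is false, as required.
As a knight, Gio's statement "Omar is a knight and Anika is a knave" should be True; it is.
As a knave, Anika's statement "Gio is a knave, and Omar is a knight" should be false; it is.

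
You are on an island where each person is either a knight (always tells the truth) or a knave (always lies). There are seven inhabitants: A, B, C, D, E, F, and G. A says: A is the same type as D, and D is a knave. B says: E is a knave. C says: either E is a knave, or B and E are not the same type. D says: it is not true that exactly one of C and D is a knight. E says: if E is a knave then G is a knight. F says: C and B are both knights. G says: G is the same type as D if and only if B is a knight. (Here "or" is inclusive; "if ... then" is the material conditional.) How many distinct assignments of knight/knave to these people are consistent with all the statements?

1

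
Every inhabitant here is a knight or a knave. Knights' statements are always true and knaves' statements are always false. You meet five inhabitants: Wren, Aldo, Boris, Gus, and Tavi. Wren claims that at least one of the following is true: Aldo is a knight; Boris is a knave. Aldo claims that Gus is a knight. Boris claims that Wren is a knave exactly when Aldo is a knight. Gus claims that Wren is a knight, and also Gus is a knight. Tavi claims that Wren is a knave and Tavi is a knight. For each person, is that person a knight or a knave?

Wren is a knight, Aldo is a knight, Boris is a knave, Gus is a knight, and Tavi is a knave.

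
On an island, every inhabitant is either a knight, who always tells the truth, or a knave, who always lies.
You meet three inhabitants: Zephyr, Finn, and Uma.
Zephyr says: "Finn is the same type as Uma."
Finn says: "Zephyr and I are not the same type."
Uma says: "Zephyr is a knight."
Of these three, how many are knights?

1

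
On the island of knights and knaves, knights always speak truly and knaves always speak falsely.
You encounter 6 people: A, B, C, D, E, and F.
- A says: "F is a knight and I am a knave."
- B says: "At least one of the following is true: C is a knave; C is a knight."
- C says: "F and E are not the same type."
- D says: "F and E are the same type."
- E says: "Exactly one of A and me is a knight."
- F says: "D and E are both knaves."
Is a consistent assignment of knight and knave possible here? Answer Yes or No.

One consistent assignment: A=knave, B=knight, C=knight, D=knave, E=knight, F=knave.

Yes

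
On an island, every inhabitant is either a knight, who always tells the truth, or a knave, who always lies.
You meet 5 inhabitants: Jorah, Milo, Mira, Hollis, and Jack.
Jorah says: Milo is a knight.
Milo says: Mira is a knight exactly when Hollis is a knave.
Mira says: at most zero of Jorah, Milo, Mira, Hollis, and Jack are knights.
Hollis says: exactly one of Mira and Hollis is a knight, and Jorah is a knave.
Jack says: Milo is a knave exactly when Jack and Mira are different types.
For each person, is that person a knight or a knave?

Knights: Jack. Knaves: Jorah, Milo, Mira, and Hollis.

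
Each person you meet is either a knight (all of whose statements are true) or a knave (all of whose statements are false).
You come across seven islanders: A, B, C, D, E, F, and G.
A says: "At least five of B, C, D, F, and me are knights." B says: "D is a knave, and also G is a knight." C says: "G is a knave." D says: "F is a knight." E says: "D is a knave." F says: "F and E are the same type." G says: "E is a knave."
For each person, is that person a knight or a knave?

A is a knave, B is a knave, C is a knight, D is a knave, E is a knight, F is a knave, and G is a knave.

Since A is a knave, "at least five of B, C, D, F, and me are knights" needs to be false, which holds.
As a knave, B's statement "D is a knave, and also G is a knight" should be false; it is.
C is a knight, and the claim "G is a knave" is indeed True.
D is a knave; "F is a knight" is false, as required.
Since E is a knight, "D is a knave" needs to be True, which holds.
As a knave, F's statement "F and E are the same type" should be false; it is.
G (knave): "E is a knave" — false. ✓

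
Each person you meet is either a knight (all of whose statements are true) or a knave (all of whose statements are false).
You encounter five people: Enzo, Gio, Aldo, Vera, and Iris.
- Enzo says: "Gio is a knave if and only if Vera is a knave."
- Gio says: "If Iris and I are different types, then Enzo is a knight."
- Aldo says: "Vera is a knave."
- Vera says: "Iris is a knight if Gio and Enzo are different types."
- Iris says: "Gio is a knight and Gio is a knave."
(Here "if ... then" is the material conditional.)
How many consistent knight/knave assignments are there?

1

Consistent assignments:
  Enzo=knight, Gio=knight, Aldo=knave, Vera=knight, Iris=knave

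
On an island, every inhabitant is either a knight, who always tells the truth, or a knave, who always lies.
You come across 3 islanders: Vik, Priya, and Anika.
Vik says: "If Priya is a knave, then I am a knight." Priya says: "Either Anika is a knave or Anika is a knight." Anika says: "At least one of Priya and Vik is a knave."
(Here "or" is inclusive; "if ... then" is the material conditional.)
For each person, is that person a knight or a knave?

Knights: Vik and Priya. Knaves: Anika.

Vik (knight): "if Priya is a knave, then I am a knight" — True. ✓
Priya (knight): "either Anika is a knave or Anika is a knight" — True. ✓
Anika is a knave; "at least one of Priya and Vik is a knave" is False, as required.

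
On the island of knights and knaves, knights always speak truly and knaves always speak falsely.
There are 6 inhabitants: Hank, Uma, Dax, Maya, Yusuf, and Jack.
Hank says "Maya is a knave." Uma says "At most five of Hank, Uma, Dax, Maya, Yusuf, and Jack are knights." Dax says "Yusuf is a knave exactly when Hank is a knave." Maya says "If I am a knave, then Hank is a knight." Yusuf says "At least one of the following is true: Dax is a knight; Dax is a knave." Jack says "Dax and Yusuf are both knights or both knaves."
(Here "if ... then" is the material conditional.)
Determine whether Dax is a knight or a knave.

Consistent assignments: {Hank=knave, Uma=knight, Dax=knave, Maya=knight, Yusuf=knight, Jack=knave}
In every consistent assignment, Dax is a knave.

Dax is a knave.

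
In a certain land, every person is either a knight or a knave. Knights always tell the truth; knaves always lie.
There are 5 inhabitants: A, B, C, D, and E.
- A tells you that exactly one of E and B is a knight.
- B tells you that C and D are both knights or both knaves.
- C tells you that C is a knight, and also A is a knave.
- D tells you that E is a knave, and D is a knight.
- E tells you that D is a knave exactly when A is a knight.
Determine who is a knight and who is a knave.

A is a knave, and the claim "exactly one of E and B is a knight" is indeed False.
B is a knave, so "C and D are both knights or both knaves" must be False — and it is.
C (knight): "C is a knight, and also A is a knave" — true. ✓
D is a knave, so "E is a knave, and D is a knight" must be False — and it is.
E (knave): "D is a knave exactly when A is a knight" — False. ✓

A is a knave, B is a knave, C is a knight, D is a knave, and E is a knave.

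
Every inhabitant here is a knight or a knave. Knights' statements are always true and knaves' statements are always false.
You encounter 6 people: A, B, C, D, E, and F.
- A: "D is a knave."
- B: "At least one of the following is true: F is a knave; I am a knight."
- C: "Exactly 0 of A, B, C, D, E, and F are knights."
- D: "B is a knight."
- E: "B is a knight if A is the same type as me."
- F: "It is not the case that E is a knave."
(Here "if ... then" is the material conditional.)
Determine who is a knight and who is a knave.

A is a knave, and the claim "D is a knave" is indeed false.
B (knight): "at least one of the following is true: F is a knave; I am a knight" — True. ✓
C (knave): "exactly 0 of A, B, C, D, E, and F are knights" — false. ✓
As a knight, D's statement "B is a knight" should be True; it is.
E is a knight, and the claim "B is a knight if A is the same type as me" is indeed True.
F (knight): "it is not the case that E is a knave" — True. ✓

A is a knave, B is a knight, C is a knave, D is a knight, E is a knight, and F is a knight.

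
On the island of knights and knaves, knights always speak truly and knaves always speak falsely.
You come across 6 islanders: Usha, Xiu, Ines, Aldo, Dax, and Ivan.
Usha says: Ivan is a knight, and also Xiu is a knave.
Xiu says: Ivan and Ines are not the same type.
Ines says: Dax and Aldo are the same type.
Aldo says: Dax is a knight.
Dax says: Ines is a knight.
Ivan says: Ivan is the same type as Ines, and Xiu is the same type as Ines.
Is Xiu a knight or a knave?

Xiu is a knight.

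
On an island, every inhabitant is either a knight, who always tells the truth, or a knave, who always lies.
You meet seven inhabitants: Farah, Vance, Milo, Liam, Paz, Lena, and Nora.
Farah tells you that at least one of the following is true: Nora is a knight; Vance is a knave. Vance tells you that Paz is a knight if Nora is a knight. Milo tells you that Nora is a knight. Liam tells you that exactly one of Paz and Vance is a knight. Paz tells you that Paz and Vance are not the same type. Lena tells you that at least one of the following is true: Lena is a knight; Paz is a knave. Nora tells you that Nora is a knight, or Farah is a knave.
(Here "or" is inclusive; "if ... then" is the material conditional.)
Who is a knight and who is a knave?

Farah is a knight, so "at least one of the following is true: Nora is a knight; Vance is a knave" must be True — and it is.
Vance is a knave, so "Paz is a knight if Nora is a knight" must be false — and it is.
Since Milo is a knight, "Nora is a knight" needs to be True, which holds.
Liam (knave): "exactly one of Paz and Vance is a knight" — false. ✓
Paz (knave): "Paz and Vance are not the same type" — false. ✓
Lena (knight): "at least one of the following is true: Lena is a knight; Paz is a knave" — True. ✓
Nora (knight): "Nora is a knight, or Farah is a knave" — True. ✓

Farah is a knight, Vance is a knave, Milo is a knight, Liam is a knave, Paz is a knave, Lena is a knight, and Nora is a knight.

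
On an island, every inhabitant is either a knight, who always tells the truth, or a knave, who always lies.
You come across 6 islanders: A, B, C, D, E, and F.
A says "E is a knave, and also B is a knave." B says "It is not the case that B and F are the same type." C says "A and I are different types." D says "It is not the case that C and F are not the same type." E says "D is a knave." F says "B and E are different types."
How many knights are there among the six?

3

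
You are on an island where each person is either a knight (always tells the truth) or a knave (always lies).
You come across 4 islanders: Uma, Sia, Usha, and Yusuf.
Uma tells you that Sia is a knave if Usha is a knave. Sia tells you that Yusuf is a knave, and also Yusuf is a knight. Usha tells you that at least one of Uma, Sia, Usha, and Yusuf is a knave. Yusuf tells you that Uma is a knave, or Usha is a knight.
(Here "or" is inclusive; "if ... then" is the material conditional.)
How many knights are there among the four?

3

The unique consistent assignment is Uma=knight, Sia=knave, Usha=knight, Yusuf=knight.
That has 3 knights.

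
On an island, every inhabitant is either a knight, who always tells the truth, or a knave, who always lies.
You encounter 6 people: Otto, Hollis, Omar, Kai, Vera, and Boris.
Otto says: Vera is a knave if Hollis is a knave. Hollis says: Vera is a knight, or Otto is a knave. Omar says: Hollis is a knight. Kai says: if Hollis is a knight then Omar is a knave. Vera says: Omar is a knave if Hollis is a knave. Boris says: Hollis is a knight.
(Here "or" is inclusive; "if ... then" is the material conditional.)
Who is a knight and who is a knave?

Since Otto is a knight, "Vera is a knave if Hollis is a knave" needs to be True, which holds.
Hollis is a knight, and the claim "Vera is a knight, or Otto is a knave" is indeed True.
Omar (knight): "Hollis is a knight" — True. ✓
Kai is a knave; "if Hollis is a knight then Omar is a knave" is false, as required.
Vera is a knight, so "Omar is a knave if Hollis is a knave" must be True — and it is.
Since Boris is a knight, "Hollis is a knight" needs to be True, which holds.

Knights: Otto, Hollis, Omar, Vera, and Boris. Knaves: Kai.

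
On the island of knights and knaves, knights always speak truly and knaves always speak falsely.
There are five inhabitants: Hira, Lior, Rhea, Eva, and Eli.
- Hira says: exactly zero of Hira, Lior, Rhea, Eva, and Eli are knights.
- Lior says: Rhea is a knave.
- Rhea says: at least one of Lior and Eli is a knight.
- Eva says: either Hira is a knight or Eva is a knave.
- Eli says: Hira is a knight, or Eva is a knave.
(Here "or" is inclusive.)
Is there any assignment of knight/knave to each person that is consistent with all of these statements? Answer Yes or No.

Checking all 32 assignments, each has at least one speaker whose statement's truth value contradicts their type.

No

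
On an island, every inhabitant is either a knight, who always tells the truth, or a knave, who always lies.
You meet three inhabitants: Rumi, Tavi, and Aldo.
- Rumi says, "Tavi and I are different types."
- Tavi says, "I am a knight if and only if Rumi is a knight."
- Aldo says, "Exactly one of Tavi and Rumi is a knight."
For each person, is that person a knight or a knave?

Rumi is a knight, Tavi is a knave, and Aldo is a knight.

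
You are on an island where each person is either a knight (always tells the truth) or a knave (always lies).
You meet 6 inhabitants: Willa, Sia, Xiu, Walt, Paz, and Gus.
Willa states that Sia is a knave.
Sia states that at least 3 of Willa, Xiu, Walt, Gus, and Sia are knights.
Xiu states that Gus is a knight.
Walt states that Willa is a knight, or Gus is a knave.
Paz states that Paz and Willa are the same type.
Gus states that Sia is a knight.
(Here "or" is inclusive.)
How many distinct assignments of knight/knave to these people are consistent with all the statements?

2

Consistent assignments:
  Willa=knight, Sia=knave, Xiu=knave, Walt=knight, Paz=knight, Gus=knave
  Willa=knight, Sia=knave, Xiu=knave, Walt=knight, Paz=knave, Gus=knave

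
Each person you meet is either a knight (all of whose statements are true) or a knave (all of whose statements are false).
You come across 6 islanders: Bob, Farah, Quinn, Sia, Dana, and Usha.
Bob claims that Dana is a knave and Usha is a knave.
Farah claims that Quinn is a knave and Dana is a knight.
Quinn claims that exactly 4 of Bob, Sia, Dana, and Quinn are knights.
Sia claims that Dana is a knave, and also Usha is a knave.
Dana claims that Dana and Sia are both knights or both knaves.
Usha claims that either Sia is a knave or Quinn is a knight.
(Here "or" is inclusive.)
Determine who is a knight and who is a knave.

Knights: Bob and Sia. Knaves: Farah, Quinn, Dana, and Usha.

Bob is a knight; "Dana is a knave and Usha is a knave" is true, as required.
Farah is a knave, and the claim "Quinn is a knave and Dana is a knight" is indeed False.
Since Quinn is a knave, "exactly 4 of Bob, Sia, Dana, and Quinn are knights" needs to be False, which holds.
As a knight, Sia's statement "Dana is a knave, and also Usha is a knave" should be true; it is.
Since Dana is a knave, "Dana and Sia are both knights or both knaves" needs to be False, which holds.
Usha is a knave; "either Sia is a knave or Quinn is a knight" is False, as required.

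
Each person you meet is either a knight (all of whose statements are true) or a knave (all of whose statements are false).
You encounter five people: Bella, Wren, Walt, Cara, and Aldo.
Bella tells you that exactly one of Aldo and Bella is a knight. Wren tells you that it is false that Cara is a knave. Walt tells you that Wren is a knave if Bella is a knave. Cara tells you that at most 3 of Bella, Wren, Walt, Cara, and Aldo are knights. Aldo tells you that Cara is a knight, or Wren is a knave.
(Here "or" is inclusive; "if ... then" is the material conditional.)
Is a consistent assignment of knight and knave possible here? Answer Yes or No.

No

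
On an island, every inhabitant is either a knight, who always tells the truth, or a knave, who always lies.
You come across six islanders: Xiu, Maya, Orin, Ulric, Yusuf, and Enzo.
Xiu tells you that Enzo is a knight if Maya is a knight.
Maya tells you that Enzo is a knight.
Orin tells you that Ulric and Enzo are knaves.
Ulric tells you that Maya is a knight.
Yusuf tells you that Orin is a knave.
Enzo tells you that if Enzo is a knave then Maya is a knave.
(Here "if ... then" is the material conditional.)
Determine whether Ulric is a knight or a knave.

Ulric is a knight.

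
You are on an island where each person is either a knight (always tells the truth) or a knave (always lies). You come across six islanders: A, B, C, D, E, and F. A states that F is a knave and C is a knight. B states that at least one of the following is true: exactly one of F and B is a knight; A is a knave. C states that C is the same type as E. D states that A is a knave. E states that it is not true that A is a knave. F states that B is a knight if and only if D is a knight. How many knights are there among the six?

The unique consistent assignment is A=knight, B=knight, C=knight, D=knave, E=knight, F=knave.
That has 4 knights.

4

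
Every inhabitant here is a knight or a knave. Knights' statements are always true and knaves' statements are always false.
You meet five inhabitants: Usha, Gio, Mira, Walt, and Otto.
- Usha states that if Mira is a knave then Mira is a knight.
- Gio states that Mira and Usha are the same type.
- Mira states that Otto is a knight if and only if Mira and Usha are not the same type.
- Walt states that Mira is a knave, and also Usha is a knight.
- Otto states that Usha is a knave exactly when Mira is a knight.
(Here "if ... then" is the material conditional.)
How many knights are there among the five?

3

The unique consistent assignment is Usha=knight, Gio=knight, Mira=knight, Walt=knave, Otto=knave.
That has 3 knights.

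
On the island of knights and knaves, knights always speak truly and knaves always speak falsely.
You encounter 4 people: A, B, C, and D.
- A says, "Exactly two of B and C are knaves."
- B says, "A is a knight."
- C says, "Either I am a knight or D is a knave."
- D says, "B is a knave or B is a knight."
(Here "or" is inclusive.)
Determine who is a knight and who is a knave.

A is a knave, B is a knave, C is a knight, and D is a knight.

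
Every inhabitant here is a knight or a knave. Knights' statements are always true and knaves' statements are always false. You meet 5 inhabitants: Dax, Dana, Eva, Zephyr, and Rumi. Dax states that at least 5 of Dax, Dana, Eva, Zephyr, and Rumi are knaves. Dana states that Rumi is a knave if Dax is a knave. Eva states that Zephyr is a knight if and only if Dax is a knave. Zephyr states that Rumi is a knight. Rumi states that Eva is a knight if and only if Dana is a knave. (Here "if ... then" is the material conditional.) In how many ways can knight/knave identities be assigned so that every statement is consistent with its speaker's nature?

Consistent assignments:
  Dax=knave, Dana=knave, Eva=knight, Zephyr=knight, Rumi=knight

1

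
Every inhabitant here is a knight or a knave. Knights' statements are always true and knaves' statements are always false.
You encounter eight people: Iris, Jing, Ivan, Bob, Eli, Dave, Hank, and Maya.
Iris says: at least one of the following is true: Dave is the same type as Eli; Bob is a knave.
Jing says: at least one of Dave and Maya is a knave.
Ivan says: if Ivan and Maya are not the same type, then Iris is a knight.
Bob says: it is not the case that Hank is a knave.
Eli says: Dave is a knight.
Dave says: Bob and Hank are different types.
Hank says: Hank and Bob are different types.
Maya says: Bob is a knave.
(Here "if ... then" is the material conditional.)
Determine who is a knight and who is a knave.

Iris is a knight, so "at least one of the following is true: Dave is the same type as Eli; Bob is a knave" must be True — and it is.
Since Jing is a knight, "at least one of Dave and Maya is a knave" needs to be True, which holds.
Ivan is a knight; "if Ivan and Maya are not the same type, then Iris is a knight" is True, as required.
Bob is a knave, so "it is not the case that Hank is a knave" must be false — and it is.
Eli (knave): "Dave is a knight" — false. ✓
Since Dave is a knave, "Bob and Hank are different types" needs to be false, which holds.
As a knave, Hank's statement "Hank and Bob are different types" should be false; it is.
Maya is a knight; "Bob is a knave" is True, as required.

Knights: Iris, Jing, Ivan, and Maya. Knaves: Bob, Eli, Dave, and Hank.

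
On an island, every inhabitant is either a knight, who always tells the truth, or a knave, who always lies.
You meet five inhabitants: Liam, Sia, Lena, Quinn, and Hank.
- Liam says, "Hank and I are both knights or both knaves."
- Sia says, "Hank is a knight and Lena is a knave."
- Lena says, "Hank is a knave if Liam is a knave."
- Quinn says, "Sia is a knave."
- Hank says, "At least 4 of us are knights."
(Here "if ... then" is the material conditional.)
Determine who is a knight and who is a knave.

Knights: Liam, Lena, Quinn, and Hank. Knaves: Sia.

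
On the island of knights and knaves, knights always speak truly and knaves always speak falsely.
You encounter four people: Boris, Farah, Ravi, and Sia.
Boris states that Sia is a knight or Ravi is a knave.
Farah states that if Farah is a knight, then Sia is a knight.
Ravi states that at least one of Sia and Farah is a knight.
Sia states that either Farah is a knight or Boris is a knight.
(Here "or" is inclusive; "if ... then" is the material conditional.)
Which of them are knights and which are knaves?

Boris (knight): "Sia is a knight or Ravi is a knave" — True. ✓
Farah (knight): "if Farah is a knight, then Sia is a knight" — True. ✓
Ravi (knight): "at least one of Sia and Farah is a knight" — True. ✓
Sia is a knight, so "either Farah is a knight or Boris is a knight" must be True — and it is.

Boris is a knight, Farah is a knight, Ravi is a knight, and Sia is a knight.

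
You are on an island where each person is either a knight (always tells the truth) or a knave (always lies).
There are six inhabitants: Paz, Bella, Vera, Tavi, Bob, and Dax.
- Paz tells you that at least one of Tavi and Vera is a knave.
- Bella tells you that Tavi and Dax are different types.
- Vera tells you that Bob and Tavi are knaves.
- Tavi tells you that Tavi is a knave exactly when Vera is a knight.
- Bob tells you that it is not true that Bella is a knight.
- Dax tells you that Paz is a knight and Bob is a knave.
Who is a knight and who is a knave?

Paz (knight): "at least one of Tavi and Vera is a knave" — True. ✓
Bella is a knave; "Tavi and Dax are different types" is false, as required.
Vera is a knave; "Bob and Tavi are knaves" is false, as required.
Tavi is a knave, and the claim "Tavi is a knave exactly when Vera is a knight" is indeed false.
As a knight, Bob's statement "it is not true that Bella is a knight" should be True; it is.
Dax is a knave; "Paz is a knight and Bob is a knave" is false, as required.

Paz is a knight, Bella is a knave, Vera is a knave, Tavi is a knave, Bob is a knight, and Dax is a knave.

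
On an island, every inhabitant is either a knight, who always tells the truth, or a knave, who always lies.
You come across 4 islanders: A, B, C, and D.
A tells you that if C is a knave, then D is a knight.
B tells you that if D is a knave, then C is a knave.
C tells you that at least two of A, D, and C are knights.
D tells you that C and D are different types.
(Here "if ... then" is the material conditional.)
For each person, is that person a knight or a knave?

A is a knave, B is a knight, C is a knave, and D is a knave.

Since A is a knave, "if C is a knave, then D is a knight" needs to be false, which holds.
B is a knight, and the claim "if D is a knave, then C is a knave" is indeed True.
C is a knave, and the claim "at least two of A, D, and C are knights" is indeed false.
D is a knave, so "C and D are different types" must be false — and it is.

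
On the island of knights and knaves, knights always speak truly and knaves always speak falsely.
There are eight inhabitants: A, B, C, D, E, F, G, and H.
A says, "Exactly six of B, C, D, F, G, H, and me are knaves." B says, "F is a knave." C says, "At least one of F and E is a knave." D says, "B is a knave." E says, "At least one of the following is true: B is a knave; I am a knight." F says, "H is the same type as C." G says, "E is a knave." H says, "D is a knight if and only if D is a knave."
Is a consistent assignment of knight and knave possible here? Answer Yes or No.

Yes

One consistent assignment: A=knave, B=knight, C=knight, D=knave, E=knight, F=knave, G=knave, H=knave.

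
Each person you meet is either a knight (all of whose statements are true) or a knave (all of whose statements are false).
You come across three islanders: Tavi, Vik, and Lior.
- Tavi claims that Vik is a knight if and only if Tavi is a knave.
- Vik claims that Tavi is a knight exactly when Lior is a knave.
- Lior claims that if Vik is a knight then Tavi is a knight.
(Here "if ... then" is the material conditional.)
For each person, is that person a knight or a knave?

Tavi is a knight, Vik is a knave, and Lior is a knight.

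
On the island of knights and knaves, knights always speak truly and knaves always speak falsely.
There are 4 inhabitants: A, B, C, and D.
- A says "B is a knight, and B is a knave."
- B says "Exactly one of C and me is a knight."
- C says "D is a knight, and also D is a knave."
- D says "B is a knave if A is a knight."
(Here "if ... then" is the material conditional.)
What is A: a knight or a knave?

A is a knave.

Consistent assignments: {A=knave, B=knight, C=knave, D=knight}; {A=knave, B=knave, C=knave, D=knight}
In every consistent assignment, A is a knave.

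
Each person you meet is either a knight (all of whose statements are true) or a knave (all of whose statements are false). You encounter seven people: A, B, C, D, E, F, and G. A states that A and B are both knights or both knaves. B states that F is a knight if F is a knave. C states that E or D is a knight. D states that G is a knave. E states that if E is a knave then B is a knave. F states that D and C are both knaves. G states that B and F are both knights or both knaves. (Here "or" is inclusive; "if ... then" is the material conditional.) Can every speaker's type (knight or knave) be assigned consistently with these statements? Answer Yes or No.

Yes

One consistent assignment: A=knight, B=knight, C=knave, D=knave, E=knave, F=knight, G=knight.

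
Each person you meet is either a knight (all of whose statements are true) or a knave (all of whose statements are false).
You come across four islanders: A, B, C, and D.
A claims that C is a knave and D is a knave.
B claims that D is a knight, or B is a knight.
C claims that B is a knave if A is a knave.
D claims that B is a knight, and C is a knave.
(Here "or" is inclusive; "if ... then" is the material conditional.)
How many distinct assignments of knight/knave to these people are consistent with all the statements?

2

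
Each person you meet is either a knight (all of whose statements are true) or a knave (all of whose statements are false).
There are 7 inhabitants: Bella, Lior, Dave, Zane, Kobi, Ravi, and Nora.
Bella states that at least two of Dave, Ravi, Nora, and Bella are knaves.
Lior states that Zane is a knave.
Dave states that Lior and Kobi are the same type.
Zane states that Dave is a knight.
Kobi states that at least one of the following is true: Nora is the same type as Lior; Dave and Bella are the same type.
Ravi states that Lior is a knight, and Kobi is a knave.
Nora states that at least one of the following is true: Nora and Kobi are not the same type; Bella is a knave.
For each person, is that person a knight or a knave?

Bella is a knight, Lior is a knight, Dave is a knave, Zane is a knave, Kobi is a knave, Ravi is a knight, and Nora is a knave.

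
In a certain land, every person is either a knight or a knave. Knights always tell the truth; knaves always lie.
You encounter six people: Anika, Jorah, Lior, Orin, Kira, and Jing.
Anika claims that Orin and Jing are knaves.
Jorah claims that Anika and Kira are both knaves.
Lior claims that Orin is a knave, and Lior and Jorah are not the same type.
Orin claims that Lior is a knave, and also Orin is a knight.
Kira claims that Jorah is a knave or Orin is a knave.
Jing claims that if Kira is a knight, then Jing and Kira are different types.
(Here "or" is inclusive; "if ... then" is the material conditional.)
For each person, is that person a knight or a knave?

Knights: Jorah, Orin, and Jing. Knaves: Anika, Lior, and Kira.

Since Anika is a knave, "Orin and Jing are knaves" needs to be false, which holds.
As a knight, Jorah's statement "Anika and Kira are both knaves" should be True; it is.
Lior is a knave, and the claim "Orin is a knave, and Lior and Jorah are not the same type" is indeed false.
Orin is a knight; "Lior is a knave, and also Orin is a knight" is True, as required.
Kira is a knave; "Jorah is a knave or Orin is a knave" is false, as required.
Jing is a knight, and the claim "if Kira is a knight, then Jing and Kira are different types" is indeed True.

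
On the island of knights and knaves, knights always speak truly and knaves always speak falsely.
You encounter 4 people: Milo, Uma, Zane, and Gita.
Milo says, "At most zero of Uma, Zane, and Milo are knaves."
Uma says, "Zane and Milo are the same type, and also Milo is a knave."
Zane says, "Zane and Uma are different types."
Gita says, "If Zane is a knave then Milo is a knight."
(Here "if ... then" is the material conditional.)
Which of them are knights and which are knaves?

Milo is a knave, Uma is a knave, Zane is a knight, and Gita is a knight.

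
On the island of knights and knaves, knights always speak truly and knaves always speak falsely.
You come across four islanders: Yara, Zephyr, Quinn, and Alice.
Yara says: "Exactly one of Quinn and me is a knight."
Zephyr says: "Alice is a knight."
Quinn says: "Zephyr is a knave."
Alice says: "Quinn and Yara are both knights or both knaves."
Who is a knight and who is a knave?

Yara is a knave, Zephyr is a knight, Quinn is a knave, and Alice is a knight.

Suppose Yara is a knight. Then Yara's statement "exactly one of Quinn and me is a knight" would have to be true. Checking the 8 ways to assign the others, none is consistent with every speaker.
(For instance, with Zephyr=knight, Quinn=knave, Alice=knight, Alice's claim "Quinn and Yara are both knights or both knaves" comes out false where it would need to be true.)
So Yara must be a knave, making "exactly one of Quinn and me is a knight" false. Taking Yara=knave, Zephyr=knight, Quinn=knave, Alice=knight, each remaining statement checks out:
  Zephyr (knight): "Alice is a knight" — true. ✓
  Quinn (knave): "Zephyr is a knave" — false. ✓
  Alice (knight): "Quinn and Yara are both knights or both knaves" — true. ✓
This is the unique consistent assignment.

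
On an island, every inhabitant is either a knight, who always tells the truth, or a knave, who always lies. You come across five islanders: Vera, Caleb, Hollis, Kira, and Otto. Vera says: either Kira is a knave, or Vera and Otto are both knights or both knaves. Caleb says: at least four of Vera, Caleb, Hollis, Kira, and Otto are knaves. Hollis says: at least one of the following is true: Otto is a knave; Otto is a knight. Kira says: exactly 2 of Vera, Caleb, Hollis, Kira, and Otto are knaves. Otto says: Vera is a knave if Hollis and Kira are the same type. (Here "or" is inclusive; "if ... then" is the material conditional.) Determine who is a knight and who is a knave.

Vera is a knave, Caleb is a knave, Hollis is a knight, Kira is a knight, and Otto is a knight.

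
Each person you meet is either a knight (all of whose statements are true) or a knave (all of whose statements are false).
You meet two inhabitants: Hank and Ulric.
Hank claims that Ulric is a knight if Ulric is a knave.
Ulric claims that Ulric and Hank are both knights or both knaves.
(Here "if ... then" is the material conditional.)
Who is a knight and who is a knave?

Hank is a knight and Ulric is a knight.

Hank is a knight; "Ulric is a knight if Ulric is a knave" is true, as required.
As a knight, Ulric's statement "Ulric and Hank are both knights or both knaves" should be true; it is.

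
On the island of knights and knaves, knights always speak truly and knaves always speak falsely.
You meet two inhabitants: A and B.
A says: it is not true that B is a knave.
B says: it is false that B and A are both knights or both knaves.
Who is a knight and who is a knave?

A is a knave and B is a knave.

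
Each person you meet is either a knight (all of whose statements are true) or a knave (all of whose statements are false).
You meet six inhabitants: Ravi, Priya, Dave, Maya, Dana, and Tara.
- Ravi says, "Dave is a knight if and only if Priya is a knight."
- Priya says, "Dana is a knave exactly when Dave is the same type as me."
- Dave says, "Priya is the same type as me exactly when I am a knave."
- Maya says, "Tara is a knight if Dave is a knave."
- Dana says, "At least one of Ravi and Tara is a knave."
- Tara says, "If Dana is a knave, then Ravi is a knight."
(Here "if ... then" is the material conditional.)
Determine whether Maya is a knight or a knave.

Maya is a knight.

Consistent assignments: {Ravi=knave, Priya=knight, Dave=knave, Maya=knight, Dana=knight, Tara=knight}
In every consistent assignment, Maya is a knight.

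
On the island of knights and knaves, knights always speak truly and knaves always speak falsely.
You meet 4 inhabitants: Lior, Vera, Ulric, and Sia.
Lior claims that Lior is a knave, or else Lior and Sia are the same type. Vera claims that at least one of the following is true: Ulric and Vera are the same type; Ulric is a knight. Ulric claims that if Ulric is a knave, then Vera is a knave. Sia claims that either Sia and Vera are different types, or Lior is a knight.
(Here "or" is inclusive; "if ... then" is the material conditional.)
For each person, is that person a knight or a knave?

Knights: Lior, Vera, Ulric, and Sia. Knaves: none.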